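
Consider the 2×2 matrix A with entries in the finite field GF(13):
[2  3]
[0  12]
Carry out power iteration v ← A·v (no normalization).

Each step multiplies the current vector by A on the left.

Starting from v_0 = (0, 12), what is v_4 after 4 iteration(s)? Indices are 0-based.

v_0 = (0, 12).
v_1 = A·v_0 = (10, 1).
v_2 = A·v_1 = (10, 12).
v_3 = A·v_2 = (4, 1).
v_4 = A·v_3 = (11, 12).

v_4 = (11, 12)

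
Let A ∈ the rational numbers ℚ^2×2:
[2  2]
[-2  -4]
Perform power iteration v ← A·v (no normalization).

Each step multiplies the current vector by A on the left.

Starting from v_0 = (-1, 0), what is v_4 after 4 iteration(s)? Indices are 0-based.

v_4 = (16, -48)

v_0 = (-1, 0).
v_1 = A·v_0 = (-2, 2).
v_2 = A·v_1 = (0, -4).
v_3 = A·v_2 = (-8, 16).
v_4 = A·v_3 = (16, -48).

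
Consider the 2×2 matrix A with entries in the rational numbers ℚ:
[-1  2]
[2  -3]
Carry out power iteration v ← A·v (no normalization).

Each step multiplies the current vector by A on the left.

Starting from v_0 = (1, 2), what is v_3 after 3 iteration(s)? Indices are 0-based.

v_3 = (47, -76)

v_0 = (1, 2).
v_1 = A·v_0 = (3, -4).
v_2 = A·v_1 = (-11, 18).
v_3 = A·v_2 = (47, -76).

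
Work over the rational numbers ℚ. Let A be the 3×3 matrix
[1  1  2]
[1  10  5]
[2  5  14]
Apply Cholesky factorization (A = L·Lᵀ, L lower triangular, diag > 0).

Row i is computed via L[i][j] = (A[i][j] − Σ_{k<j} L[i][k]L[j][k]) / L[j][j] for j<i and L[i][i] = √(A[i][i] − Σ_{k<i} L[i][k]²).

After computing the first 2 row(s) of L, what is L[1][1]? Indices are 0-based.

L[1][1] = 3

Step 1: L[0][0] = √(1) = 1.
  L[1][0] = (1) / L[0][0] = 1.
Step 2: L[1][1] = √(9) = 3.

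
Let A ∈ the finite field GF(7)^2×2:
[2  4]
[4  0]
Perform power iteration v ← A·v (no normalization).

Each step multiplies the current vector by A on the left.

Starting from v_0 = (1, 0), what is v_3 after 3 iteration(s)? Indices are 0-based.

v_3 = (2, 3)

v_0 = (1, 0).
v_1 = A·v_0 = (2, 4).
v_2 = A·v_1 = (6, 1).
v_3 = A·v_2 = (2, 3).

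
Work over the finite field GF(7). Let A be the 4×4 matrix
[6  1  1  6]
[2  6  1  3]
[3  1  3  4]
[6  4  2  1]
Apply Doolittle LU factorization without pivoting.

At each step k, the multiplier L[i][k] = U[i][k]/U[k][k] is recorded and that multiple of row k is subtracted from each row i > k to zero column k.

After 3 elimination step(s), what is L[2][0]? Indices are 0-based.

L[2][0] = 4

k=0: U[0][0]=6
  eliminate (1,0): mult=5, new row 1: (0, 1, 3, 1); set L[1][0]=5
  eliminate (2,0): mult=4, new row 2: (0, 4, 6, 1); set L[2][0]=4
  eliminate (3,0): mult=1, new row 3: (0, 3, 1, 2); set L[3][0]=1
k=1: U[1][1]=1
  eliminate (2,1): mult=4, new row 2: (0, 0, 1, 4); set L[2][1]=4
  eliminate (3,1): mult=3, new row 3: (0, 0, 6, 6); set L[3][1]=3
k=2: U[2][2]=1
  eliminate (3,2): mult=6, new row 3: (0, 0, 0, 3); set L[3][2]=6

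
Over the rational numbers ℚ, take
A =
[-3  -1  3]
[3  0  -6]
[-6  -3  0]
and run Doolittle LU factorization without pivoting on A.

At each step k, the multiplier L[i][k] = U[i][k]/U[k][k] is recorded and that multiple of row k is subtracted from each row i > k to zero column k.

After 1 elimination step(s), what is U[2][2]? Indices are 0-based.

k=0: U[0][0]=-3
  eliminate (1,0): mult=-1, new row 1: (0, -1, -3); set L[1][0]=-1
  eliminate (2,0): mult=2, new row 2: (0, -1, -6); set L[2][0]=2

U[2][2] = -6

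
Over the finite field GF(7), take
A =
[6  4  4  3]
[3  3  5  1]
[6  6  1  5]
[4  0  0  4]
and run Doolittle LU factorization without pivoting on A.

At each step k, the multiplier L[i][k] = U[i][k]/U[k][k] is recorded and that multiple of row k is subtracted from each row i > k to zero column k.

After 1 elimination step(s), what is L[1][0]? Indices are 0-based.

Step 1: pivot at (0,0) is 6.
  row1 ← row1 − (4)·row0  ⇒  L[1][0]=4, U row1=(0, 1, 3, 3)
  row2 ← row2 − (1)·row0  ⇒  L[2][0]=1, U row2=(0, 2, 4, 2)
  row3 ← row3 − (3)·row0  ⇒  L[3][0]=3, U row3=(0, 2, 2, 2)

L[1][0] = 4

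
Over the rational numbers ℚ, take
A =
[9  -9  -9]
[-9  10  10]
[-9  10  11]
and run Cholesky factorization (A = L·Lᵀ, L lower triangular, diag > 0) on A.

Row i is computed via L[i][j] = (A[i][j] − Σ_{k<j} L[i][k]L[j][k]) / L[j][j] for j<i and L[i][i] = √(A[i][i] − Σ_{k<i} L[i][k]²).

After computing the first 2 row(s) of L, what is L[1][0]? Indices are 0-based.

Step 1: L[0][0] = √(9) = 3.
  L[1][0] = (-9) / L[0][0] = -3.
Step 2: L[1][1] = √(1) = 1.

L[1][0] = -3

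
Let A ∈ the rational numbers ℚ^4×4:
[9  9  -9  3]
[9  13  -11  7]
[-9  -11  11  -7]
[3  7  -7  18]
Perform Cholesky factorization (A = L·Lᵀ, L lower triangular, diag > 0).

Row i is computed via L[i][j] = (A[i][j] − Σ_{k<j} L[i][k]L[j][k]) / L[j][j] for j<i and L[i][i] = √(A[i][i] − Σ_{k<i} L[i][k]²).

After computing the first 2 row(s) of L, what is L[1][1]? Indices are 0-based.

Step 1: L[0][0] = √(9) = 3.
  L[1][0] = (9) / L[0][0] = 3.
Step 2: L[1][1] = √(4) = 2.

L[1][1] = 2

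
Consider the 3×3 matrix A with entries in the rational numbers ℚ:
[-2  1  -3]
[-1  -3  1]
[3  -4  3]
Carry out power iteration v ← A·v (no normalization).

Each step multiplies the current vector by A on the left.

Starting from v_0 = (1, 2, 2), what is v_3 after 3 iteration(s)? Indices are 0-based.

v_0 = (1, 2, 2).
v_1 = A·v_0 = (-6, -5, 1).
v_2 = A·v_1 = (4, 22, 5).
v_3 = A·v_2 = (-1, -65, -61).

v_3 = (-1, -65, -61)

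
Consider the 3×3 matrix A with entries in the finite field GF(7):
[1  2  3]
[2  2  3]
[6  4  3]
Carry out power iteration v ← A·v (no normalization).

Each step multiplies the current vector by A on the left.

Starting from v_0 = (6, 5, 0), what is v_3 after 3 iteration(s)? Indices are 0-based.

v_3 = (1, 5, 5)

v_0 = (6, 5, 0).
v_1 = A·v_0 = (2, 1, 0).
v_2 = A·v_1 = (4, 6, 2).
v_3 = A·v_2 = (1, 5, 5).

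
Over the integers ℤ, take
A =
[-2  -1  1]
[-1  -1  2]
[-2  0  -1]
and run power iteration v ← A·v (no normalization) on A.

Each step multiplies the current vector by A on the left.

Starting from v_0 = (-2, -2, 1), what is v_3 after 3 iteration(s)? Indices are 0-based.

v_3 = (24, -10, 51)

v_0 = (-2, -2, 1).
v_1 = A·v_0 = (7, 6, 3).
v_2 = A·v_1 = (-17, -7, -17).
v_3 = A·v_2 = (24, -10, 51).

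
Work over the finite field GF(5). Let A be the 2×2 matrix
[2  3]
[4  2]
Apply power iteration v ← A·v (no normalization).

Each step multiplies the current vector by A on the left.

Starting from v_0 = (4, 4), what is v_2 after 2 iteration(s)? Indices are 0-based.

v_2 = (2, 3)

v_0 = (4, 4).
v_1 = A·v_0 = (0, 4).
v_2 = A·v_1 = (2, 3).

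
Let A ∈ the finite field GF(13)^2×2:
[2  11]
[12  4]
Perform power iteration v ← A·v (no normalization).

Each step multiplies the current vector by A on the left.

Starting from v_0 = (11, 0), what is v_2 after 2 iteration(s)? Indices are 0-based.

v_0 = (11, 0).
v_1 = A·v_0 = (9, 2).
v_2 = A·v_1 = (1, 12).

v_2 = (1, 12)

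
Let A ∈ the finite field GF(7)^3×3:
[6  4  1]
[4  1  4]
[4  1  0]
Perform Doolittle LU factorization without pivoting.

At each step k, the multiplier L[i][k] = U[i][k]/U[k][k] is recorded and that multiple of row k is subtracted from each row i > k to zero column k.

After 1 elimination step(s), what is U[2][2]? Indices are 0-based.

U[2][2] = 4

k=0: U[0][0]=6
  eliminate (1,0): mult=3, new row 1: (0, 3, 1); set L[1][0]=3
  eliminate (2,0): mult=3, new row 2: (0, 3, 4); set L[2][0]=3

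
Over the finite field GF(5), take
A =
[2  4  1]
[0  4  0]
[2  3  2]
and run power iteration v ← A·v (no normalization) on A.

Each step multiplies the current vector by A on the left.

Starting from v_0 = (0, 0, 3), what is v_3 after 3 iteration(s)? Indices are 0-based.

v_0 = (0, 0, 3).
v_1 = A·v_0 = (3, 0, 1).
v_2 = A·v_1 = (2, 0, 3).
v_3 = A·v_2 = (2, 0, 0).

v_3 = (2, 0, 0)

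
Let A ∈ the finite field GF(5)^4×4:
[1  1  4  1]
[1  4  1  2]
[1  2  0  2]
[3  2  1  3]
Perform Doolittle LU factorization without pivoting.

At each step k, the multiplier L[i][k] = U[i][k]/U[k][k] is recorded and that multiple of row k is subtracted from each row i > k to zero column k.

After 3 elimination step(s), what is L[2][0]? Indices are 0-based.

k=0: U[0][0]=1
  eliminate (1,0): mult=1, new row 1: (0, 3, 2, 1); set L[1][0]=1
  eliminate (2,0): mult=1, new row 2: (0, 1, 1, 1); set L[2][0]=1
  eliminate (3,0): mult=3, new row 3: (0, 4, 4, 0); set L[3][0]=3
k=1: U[1][1]=3
  eliminate (2,1): mult=2, new row 2: (0, 0, 2, 4); set L[2][1]=2
  eliminate (3,1): mult=3, new row 3: (0, 0, 3, 2); set L[3][1]=3
k=2: U[2][2]=2
  eliminate (3,2): mult=4, new row 3: (0, 0, 0, 1); set L[3][2]=4

L[2][0] = 1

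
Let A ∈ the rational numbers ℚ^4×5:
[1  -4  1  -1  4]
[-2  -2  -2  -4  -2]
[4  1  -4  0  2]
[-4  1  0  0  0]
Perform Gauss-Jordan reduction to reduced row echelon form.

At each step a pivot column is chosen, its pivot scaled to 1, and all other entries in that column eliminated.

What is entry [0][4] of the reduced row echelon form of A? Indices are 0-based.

[1] R0 /= 1  ⇒  (1, -4, 1, -1, 4)
     R1 -= -2·R0  ⇒  (0, -10, 0, -6, 6)
     R2 -= 4·R0  ⇒  (0, 17, -8, 4, -14)
     R3 -= -4·R0  ⇒  (0, -15, 4, -4, 16)
[2] R1 /= -10  ⇒  (0, 1, 0, 3/5, -3/5)
     R0 -= -4·R1  ⇒  (1, 0, 1, 7/5, 8/5)
     R2 -= 17·R1  ⇒  (0, 0, -8, -31/5, -19/5)
     R3 -= -15·R1  ⇒  (0, 0, 4, 5, 7)
[3] R2 /= -8  ⇒  (0, 0, 1, 31/40, 19/40)
     R0 -= 1·R2  ⇒  (1, 0, 0, 5/8, 9/8)
     R3 -= 4·R2  ⇒  (0, 0, 0, 19/10, 51/10)
[4] R3 /= 19/10  ⇒  (0, 0, 0, 1, 51/19)
     R0 -= 5/8·R3  ⇒  (1, 0, 0, 0, -21/38)
     R1 -= 3/5·R3  ⇒  (0, 1, 0, 0, -42/19)
     R2 -= 31/40·R3  ⇒  (0, 0, 1, 0, -61/38)

M[0][4] = -21/38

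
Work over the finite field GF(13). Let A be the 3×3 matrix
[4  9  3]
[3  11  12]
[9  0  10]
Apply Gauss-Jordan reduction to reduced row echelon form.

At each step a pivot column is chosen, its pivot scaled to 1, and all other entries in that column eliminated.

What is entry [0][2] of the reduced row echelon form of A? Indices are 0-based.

M[0][2] = 4

step 1: normalize row 0 (÷4) = (1, 12, 4)
  row 1: subtract 3×row0 = (0, 1, 0)
  row 2: subtract 9×row0 = (0, 9, 0)
step 2: normalize row 1 (÷1) = (0, 1, 0)
  row 0: subtract 12×row1 = (1, 0, 4)
  row 2: subtract 9×row1 = (0, 0, 0)
skip col 2 (zero from row 2)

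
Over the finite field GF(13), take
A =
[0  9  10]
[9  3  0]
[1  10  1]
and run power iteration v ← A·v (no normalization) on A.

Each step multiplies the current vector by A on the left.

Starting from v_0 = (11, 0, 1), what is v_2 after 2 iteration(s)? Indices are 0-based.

v_0 = (11, 0, 1).
v_1 = A·v_0 = (10, 8, 12).
v_2 = A·v_1 = (10, 10, 11).

v_2 = (10, 10, 11)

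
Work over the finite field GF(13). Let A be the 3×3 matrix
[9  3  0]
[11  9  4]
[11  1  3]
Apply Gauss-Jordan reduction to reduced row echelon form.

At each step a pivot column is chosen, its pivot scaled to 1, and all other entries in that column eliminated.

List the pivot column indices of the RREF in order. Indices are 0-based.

pivot(0,0)=9: scale R0 → (1, 9, 0)
  clear (1,0): R1 −= (11)R0 → (0, 1, 4)
  clear (2,0): R2 −= (11)R0 → (0, 6, 3)
pivot(1,1)=1: scale R1 → (0, 1, 4)
  clear (0,1): R0 −= (9)R1 → (1, 0, 3)
  clear (2,1): R2 −= (6)R1 → (0, 0, 5)
pivot(2,2)=5: scale R2 → (0, 0, 1)
  clear (0,2): R0 −= (3)R2 → (1, 0, 0)
  clear (1,2): R1 −= (4)R2 → (0, 1, 0)

pivot columns: 0, 1, 2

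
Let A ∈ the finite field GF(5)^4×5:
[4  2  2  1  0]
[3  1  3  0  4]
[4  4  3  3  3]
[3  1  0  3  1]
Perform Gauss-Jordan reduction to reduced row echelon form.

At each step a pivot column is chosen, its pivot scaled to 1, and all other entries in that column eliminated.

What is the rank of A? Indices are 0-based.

pivot(0,0)=4: scale R0 → (1, 3, 3, 4, 0)
  clear (1,0): R1 −= (3)R0 → (0, 2, 4, 3, 4)
  clear (2,0): R2 −= (4)R0 → (0, 2, 1, 2, 3)
  clear (3,0): R3 −= (3)R0 → (0, 2, 1, 1, 1)
pivot(1,1)=2: scale R1 → (0, 1, 2, 4, 2)
  clear (0,1): R0 −= (3)R1 → (1, 0, 2, 2, 4)
  clear (2,1): R2 −= (2)R1 → (0, 0, 2, 4, 4)
  clear (3,1): R3 −= (2)R1 → (0, 0, 2, 3, 2)
pivot(2,2)=2: scale R2 → (0, 0, 1, 2, 2)
  clear (0,2): R0 −= (2)R2 → (1, 0, 0, 3, 0)
  clear (1,2): R1 −= (2)R2 → (0, 1, 0, 0, 3)
  clear (3,2): R3 −= (2)R2 → (0, 0, 0, 4, 3)
pivot(3,3)=4: scale R3 → (0, 0, 0, 1, 2)
  clear (0,3): R0 −= (3)R3 → (1, 0, 0, 0, 4)
  clear (2,3): R2 −= (2)R3 → (0, 0, 1, 0, 3)

rank = 4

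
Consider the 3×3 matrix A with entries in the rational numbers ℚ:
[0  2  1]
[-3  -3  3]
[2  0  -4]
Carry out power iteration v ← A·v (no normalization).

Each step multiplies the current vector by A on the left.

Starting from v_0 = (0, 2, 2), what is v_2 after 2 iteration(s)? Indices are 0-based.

v_0 = (0, 2, 2).
v_1 = A·v_0 = (6, 0, -8).
v_2 = A·v_1 = (-8, -42, 44).

v_2 = (-8, -42, 44)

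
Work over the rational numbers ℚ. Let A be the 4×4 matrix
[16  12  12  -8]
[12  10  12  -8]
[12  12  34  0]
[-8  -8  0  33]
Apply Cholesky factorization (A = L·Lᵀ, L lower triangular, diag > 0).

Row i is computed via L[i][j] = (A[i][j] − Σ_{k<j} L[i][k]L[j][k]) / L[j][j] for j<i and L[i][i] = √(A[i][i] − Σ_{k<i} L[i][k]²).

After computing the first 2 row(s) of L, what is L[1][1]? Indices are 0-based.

L[1][1] = 1

Step 1: L[0][0] = √(16) = 4.
  L[1][0] = (12) / L[0][0] = 3.
Step 2: L[1][1] = √(1) = 1.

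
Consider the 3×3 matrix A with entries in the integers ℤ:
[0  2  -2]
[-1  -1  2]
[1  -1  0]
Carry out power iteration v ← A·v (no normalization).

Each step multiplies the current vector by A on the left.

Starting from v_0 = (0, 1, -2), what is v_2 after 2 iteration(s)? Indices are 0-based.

v_2 = (-8, -3, 11)

v_0 = (0, 1, -2).
v_1 = A·v_0 = (6, -5, -1).
v_2 = A·v_1 = (-8, -3, 11).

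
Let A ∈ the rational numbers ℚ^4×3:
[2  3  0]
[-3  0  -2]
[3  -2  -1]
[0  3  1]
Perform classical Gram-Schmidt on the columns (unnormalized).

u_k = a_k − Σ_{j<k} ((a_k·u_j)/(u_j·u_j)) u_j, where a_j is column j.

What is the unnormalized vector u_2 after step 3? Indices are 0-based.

Step 1: u_0 = a_0 = (2, -3, 3, 0).
Step 2: u_1 = a_1 − (0)·u_0 = (3, 0, -2, 3).
Step 3: u_2 = a_2 − (3/22)·u_0 − (5/22)·u_1 = (-21/22, -35/22, -21/22, 7/22).

u_2 = (-21/22, -35/22, -21/22, 7/22)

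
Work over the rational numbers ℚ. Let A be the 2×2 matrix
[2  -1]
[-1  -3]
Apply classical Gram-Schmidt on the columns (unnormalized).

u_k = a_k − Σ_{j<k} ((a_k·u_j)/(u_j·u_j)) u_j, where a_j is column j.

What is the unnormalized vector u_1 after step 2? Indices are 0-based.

Step 1: u_0 = a_0 = (2, -1).
Step 2: u_1 = a_1 − (1/5)·u_0 = (-7/5, -14/5).

u_1 = (-7/5, -14/5)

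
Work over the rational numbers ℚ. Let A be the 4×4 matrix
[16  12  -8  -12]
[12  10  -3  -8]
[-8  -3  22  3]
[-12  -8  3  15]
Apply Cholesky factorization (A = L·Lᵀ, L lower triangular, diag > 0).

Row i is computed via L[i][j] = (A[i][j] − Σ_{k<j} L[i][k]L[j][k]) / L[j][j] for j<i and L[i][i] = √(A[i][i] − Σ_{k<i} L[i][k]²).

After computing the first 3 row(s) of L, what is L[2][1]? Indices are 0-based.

L[2][1] = 3

Step 1: L[0][0] = √(16) = 4.
  L[1][0] = (12) / L[0][0] = 3.
Step 2: L[1][1] = √(1) = 1.
  L[2][0] = (-8) / L[0][0] = -2.
  L[2][1] = (3) / L[1][1] = 3.
Step 3: L[2][2] = √(9) = 3.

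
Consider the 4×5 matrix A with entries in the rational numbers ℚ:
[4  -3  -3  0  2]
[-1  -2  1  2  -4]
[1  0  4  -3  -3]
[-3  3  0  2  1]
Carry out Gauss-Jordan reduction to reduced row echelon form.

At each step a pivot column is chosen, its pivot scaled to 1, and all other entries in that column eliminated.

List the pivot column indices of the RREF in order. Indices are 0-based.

pivot columns: 0, 1, 2, 3

[1] R0 /= 4  ⇒  (1, -3/4, -3/4, 0, 1/2)
     R1 -= -1·R0  ⇒  (0, -11/4, 1/4, 2, -7/2)
     R2 -= 1·R0  ⇒  (0, 3/4, 19/4, -3, -7/2)
     R3 -= -3·R0  ⇒  (0, 3/4, -9/4, 2, 5/2)
[2] R1 /= -11/4  ⇒  (0, 1, -1/11, -8/11, 14/11)
     R0 -= -3/4·R1  ⇒  (1, 0, -9/11, -6/11, 16/11)
     R2 -= 3/4·R1  ⇒  (0, 0, 53/11, -27/11, -49/11)
     R3 -= 3/4·R1  ⇒  (0, 0, -24/11, 28/11, 17/11)
[3] R2 /= 53/11  ⇒  (0, 0, 1, -27/53, -49/53)
     R0 -= -9/11·R2  ⇒  (1, 0, 0, -51/53, 37/53)
     R1 -= -1/11·R2  ⇒  (0, 1, 0, -41/53, 63/53)
     R3 -= -24/11·R2  ⇒  (0, 0, 0, 76/53, -25/53)
[4] R3 /= 76/53  ⇒  (0, 0, 0, 1, -25/76)
     R0 -= -51/53·R3  ⇒  (1, 0, 0, 0, 29/76)
     R1 -= -41/53·R3  ⇒  (0, 1, 0, 0, 71/76)
     R2 -= -27/53·R3  ⇒  (0, 0, 1, 0, -83/76)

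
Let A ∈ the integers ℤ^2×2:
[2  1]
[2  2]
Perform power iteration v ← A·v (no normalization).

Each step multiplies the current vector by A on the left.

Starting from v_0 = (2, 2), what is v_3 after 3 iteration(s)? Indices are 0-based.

v_0 = (2, 2).
v_1 = A·v_0 = (6, 8).
v_2 = A·v_1 = (20, 28).
v_3 = A·v_2 = (68, 96).

v_3 = (68, 96)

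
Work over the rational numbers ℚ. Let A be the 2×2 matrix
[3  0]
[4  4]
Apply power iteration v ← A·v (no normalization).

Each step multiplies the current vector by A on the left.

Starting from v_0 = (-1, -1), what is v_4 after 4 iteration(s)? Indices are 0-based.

v_4 = (-81, -956)

v_0 = (-1, -1).
v_1 = A·v_0 = (-3, -8).
v_2 = A·v_1 = (-9, -44).
v_3 = A·v_2 = (-27, -212).
v_4 = A·v_3 = (-81, -956).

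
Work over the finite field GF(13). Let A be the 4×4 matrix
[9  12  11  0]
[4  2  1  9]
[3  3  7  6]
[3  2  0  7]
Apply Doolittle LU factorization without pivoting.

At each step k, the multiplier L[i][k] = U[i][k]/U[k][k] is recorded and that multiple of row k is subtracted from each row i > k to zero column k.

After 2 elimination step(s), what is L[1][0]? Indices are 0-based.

Step 1: pivot at (0,0) is 9.
  row1 ← row1 − (12)·row0  ⇒  L[1][0]=12, U row1=(0, 1, 12, 9)
  row2 ← row2 − (9)·row0  ⇒  L[2][0]=9, U row2=(0, 12, 12, 6)
  row3 ← row3 − (9)·row0  ⇒  L[3][0]=9, U row3=(0, 11, 5, 7)
Step 2: pivot at (1,1) is 1.
  row2 ← row2 − (12)·row1  ⇒  L[2][1]=12, U row2=(0, 0, 11, 2)
  row3 ← row3 − (11)·row1  ⇒  L[3][1]=11, U row3=(0, 0, 3, 12)

L[1][0] = 12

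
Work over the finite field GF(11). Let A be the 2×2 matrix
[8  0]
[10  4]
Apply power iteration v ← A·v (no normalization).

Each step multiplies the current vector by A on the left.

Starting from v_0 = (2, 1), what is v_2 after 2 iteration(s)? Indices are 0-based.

v_2 = (7, 3)

v_0 = (2, 1).
v_1 = A·v_0 = (5, 2).
v_2 = A·v_1 = (7, 3).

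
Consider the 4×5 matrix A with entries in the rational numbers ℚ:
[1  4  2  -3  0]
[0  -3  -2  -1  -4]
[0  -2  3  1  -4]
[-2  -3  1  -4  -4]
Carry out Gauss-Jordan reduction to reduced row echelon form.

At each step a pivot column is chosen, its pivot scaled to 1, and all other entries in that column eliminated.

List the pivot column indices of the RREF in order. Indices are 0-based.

pivot columns: 0, 1, 2, 3

pivot(0,0)=1: scale R0 → (1, 4, 2, -3, 0)
  clear (3,0): R3 −= (-2)R0 → (0, 5, 5, -10, -4)
pivot(1,1)=-3: scale R1 → (0, 1, 2/3, 1/3, 4/3)
  clear (0,1): R0 −= (4)R1 → (1, 0, -2/3, -13/3, -16/3)
  clear (2,1): R2 −= (-2)R1 → (0, 0, 13/3, 5/3, -4/3)
  clear (3,1): R3 −= (5)R1 → (0, 0, 5/3, -35/3, -32/3)
pivot(2,2)=13/3: scale R2 → (0, 0, 1, 5/13, -4/13)
  clear (0,2): R0 −= (-2/3)R2 → (1, 0, 0, -53/13, -72/13)
  clear (1,2): R1 −= (2/3)R2 → (0, 1, 0, 1/13, 20/13)
  clear (3,2): R3 −= (5/3)R2 → (0, 0, 0, -160/13, -132/13)
pivot(3,3)=-160/13: scale R3 → (0, 0, 0, 1, 33/40)
  clear (0,3): R0 −= (-53/13)R3 → (1, 0, 0, 0, -87/40)
  clear (1,3): R1 −= (1/13)R3 → (0, 1, 0, 0, 59/40)
  clear (2,3): R2 −= (5/13)R3 → (0, 0, 1, 0, -5/8)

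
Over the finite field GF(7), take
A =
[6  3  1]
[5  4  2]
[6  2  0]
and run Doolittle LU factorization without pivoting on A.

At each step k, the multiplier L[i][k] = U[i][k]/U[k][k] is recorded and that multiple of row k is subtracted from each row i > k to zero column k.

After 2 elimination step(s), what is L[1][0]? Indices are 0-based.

k=0: U[0][0]=6
  eliminate (1,0): mult=2, new row 1: (0, 5, 0); set L[1][0]=2
  eliminate (2,0): mult=1, new row 2: (0, 6, 6); set L[2][0]=1
k=1: U[1][1]=5
  eliminate (2,1): mult=4, new row 2: (0, 0, 6); set L[2][1]=4

L[1][0] = 2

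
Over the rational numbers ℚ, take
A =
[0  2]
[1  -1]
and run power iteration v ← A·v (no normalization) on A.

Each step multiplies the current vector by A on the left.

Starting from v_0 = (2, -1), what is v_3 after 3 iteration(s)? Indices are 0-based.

v_0 = (2, -1).
v_1 = A·v_0 = (-2, 3).
v_2 = A·v_1 = (6, -5).
v_3 = A·v_2 = (-10, 11).

v_3 = (-10, 11)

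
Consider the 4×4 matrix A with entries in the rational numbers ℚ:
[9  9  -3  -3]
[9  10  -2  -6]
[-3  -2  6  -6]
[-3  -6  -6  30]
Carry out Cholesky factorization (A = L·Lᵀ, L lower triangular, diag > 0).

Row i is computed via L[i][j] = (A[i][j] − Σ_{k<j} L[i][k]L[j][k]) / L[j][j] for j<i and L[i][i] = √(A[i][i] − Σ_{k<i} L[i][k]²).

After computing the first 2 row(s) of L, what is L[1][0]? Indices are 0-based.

L[1][0] = 3

Step 1: L[0][0] = √(9) = 3.
  L[1][0] = (9) / L[0][0] = 3.
Step 2: L[1][1] = √(1) = 1.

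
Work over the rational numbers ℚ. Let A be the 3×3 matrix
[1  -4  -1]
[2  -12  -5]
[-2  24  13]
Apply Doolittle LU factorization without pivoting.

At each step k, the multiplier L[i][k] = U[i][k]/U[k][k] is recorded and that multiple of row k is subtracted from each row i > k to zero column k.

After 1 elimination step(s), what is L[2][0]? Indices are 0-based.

[col 0] pivot 1
  R1 -= 2*R0 → (0, -4, -3)  (L[1][0] := 2)
  R2 -= -2*R0 → (0, 16, 11)  (L[2][0] := -2)

L[2][0] = -2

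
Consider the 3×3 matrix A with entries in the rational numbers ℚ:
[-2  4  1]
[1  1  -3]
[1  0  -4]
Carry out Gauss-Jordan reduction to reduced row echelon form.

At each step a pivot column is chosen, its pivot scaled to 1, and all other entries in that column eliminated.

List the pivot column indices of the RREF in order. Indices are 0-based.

pivot columns: 0, 1, 2

pivot(0,0)=-2: scale R0 → (1, -2, -1/2)
  clear (1,0): R1 −= (1)R0 → (0, 3, -5/2)
  clear (2,0): R2 −= (1)R0 → (0, 2, -7/2)
pivot(1,1)=3: scale R1 → (0, 1, -5/6)
  clear (0,1): R0 −= (-2)R1 → (1, 0, -13/6)
  clear (2,1): R2 −= (2)R1 → (0, 0, -11/6)
pivot(2,2)=-11/6: scale R2 → (0, 0, 1)
  clear (0,2): R0 −= (-13/6)R2 → (1, 0, 0)
  clear (1,2): R1 −= (-5/6)R2 → (0, 1, 0)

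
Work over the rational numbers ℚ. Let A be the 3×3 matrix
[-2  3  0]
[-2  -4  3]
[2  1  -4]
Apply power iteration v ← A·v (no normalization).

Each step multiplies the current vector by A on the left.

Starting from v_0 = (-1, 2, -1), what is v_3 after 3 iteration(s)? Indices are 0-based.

v_0 = (-1, 2, -1).
v_1 = A·v_0 = (8, -9, 4).
v_2 = A·v_1 = (-43, 32, -9).
v_3 = A·v_2 = (182, -69, -18).

v_3 = (182, -69, -18)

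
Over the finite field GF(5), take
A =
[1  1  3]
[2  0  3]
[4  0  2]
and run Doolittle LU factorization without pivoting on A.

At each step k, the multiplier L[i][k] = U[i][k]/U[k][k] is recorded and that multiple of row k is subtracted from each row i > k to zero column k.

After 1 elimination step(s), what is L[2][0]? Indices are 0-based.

L[2][0] = 4

[col 0] pivot 1
  R1 -= 2*R0 → (0, 3, 2)  (L[1][0] := 2)
  R2 -= 4*R0 → (0, 1, 0)  (L[2][0] := 4)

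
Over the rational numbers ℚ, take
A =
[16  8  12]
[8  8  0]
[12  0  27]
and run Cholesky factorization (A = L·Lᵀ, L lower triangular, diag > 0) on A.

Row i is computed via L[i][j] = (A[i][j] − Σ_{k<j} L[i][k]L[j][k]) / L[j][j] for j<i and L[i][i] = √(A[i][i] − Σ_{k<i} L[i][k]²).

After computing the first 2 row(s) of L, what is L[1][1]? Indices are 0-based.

L[1][1] = 2

Step 1: L[0][0] = √(16) = 4.
  L[1][0] = (8) / L[0][0] = 2.
Step 2: L[1][1] = √(4) = 2.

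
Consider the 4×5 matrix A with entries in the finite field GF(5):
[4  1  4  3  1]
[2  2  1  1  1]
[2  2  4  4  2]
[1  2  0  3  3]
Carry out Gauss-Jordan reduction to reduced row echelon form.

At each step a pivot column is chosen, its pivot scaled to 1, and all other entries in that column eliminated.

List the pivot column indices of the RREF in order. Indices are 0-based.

pivot columns: 0, 1, 2, 3

step 1: normalize row 0 (÷4) = (1, 4, 1, 2, 4)
  row 1: subtract 2×row0 = (0, 4, 4, 2, 3)
  row 2: subtract 2×row0 = (0, 4, 2, 0, 4)
  row 3: subtract 1×row0 = (0, 3, 4, 1, 4)
step 2: normalize row 1 (÷4) = (0, 1, 1, 3, 2)
  row 0: subtract 4×row1 = (1, 0, 2, 0, 1)
  row 2: subtract 4×row1 = (0, 0, 3, 3, 1)
  row 3: subtract 3×row1 = (0, 0, 1, 2, 3)
step 3: normalize row 2 (÷3) = (0, 0, 1, 1, 2)
  row 0: subtract 2×row2 = (1, 0, 0, 3, 2)
  row 1: subtract 1×row2 = (0, 1, 0, 2, 0)
  row 3: subtract 1×row2 = (0, 0, 0, 1, 1)
step 4: normalize row 3 (÷1) = (0, 0, 0, 1, 1)
  row 0: subtract 3×row3 = (1, 0, 0, 0, 4)
  row 1: subtract 2×row3 = (0, 1, 0, 0, 3)
  row 2: subtract 1×row3 = (0, 0, 1, 0, 1)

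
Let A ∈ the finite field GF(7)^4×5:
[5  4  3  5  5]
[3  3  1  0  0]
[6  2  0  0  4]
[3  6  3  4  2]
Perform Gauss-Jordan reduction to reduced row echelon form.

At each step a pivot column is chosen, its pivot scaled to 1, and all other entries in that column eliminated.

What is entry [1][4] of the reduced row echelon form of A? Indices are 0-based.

M[1][4] = 5

[1] R0 /= 5  ⇒  (1, 5, 2, 1, 1)
     R1 -= 3·R0  ⇒  (0, 2, 2, 4, 4)
     R2 -= 6·R0  ⇒  (0, 0, 2, 1, 5)
     R3 -= 3·R0  ⇒  (0, 5, 4, 1, 6)
[2] R1 /= 2  ⇒  (0, 1, 1, 2, 2)
     R0 -= 5·R1  ⇒  (1, 0, 4, 5, 5)
     R3 -= 5·R1  ⇒  (0, 0, 6, 5, 3)
[3] R2 /= 2  ⇒  (0, 0, 1, 4, 6)
     R0 -= 4·R2  ⇒  (1, 0, 0, 3, 2)
     R1 -= 1·R2  ⇒  (0, 1, 0, 5, 3)
     R3 -= 6·R2  ⇒  (0, 0, 0, 2, 2)
[4] R3 /= 2  ⇒  (0, 0, 0, 1, 1)
     R0 -= 3·R3  ⇒  (1, 0, 0, 0, 6)
     R1 -= 5·R3  ⇒  (0, 1, 0, 0, 5)
     R2 -= 4·R3  ⇒  (0, 0, 1, 0, 2)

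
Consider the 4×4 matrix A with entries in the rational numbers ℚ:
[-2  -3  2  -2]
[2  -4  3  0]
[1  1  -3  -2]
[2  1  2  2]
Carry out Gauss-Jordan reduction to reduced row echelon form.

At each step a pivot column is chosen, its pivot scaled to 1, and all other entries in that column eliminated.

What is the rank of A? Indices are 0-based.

step 1: normalize row 0 (÷-2) = (1, 3/2, -1, 1)
  row 1: subtract 2×row0 = (0, -7, 5, -2)
  row 2: subtract 1×row0 = (0, -1/2, -2, -3)
  row 3: subtract 2×row0 = (0, -2, 4, 0)
step 2: normalize row 1 (÷-7) = (0, 1, -5/7, 2/7)
  row 0: subtract 3/2×row1 = (1, 0, 1/14, 4/7)
  row 2: subtract -1/2×row1 = (0, 0, -33/14, -20/7)
  row 3: subtract -2×row1 = (0, 0, 18/7, 4/7)
step 3: normalize row 2 (÷-33/14) = (0, 0, 1, 40/33)
  row 0: subtract 1/14×row2 = (1, 0, 0, 16/33)
  row 1: subtract -5/7×row2 = (0, 1, 0, 38/33)
  row 3: subtract 18/7×row2 = (0, 0, 0, -28/11)
step 4: normalize row 3 (÷-28/11) = (0, 0, 0, 1)
  row 0: subtract 16/33×row3 = (1, 0, 0, 0)
  row 1: subtract 38/33×row3 = (0, 1, 0, 0)
  row 2: subtract 40/33×row3 = (0, 0, 1, 0)

rank = 4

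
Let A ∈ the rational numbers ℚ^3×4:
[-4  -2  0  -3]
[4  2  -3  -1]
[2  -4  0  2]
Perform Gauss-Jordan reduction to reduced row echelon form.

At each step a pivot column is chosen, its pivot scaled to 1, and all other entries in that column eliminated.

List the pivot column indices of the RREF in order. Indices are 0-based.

step 1: normalize row 0 (÷-4) = (1, 1/2, 0, 3/4)
  row 1: subtract 4×row0 = (0, 0, -3, -4)
  row 2: subtract 2×row0 = (0, -5, 0, 1/2)
step 2: exchange rows 1,2
step 2: normalize row 1 (÷-5) = (0, 1, 0, -1/10)
  row 0: subtract 1/2×row1 = (1, 0, 0, 4/5)
step 3: normalize row 2 (÷-3) = (0, 0, 1, 4/3)

pivot columns: 0, 1, 2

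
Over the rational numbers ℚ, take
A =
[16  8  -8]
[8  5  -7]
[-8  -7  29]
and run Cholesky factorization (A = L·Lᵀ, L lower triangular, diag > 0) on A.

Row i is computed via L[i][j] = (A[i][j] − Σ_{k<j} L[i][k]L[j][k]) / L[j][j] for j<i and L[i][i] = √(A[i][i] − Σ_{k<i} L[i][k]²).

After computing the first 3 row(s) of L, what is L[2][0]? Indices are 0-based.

L[2][0] = -2

Step 1: L[0][0] = √(16) = 4.
  L[1][0] = (8) / L[0][0] = 2.
Step 2: L[1][1] = √(1) = 1.
  L[2][0] = (-8) / L[0][0] = -2.
  L[2][1] = (-3) / L[1][1] = -3.
Step 3: L[2][2] = √(16) = 4.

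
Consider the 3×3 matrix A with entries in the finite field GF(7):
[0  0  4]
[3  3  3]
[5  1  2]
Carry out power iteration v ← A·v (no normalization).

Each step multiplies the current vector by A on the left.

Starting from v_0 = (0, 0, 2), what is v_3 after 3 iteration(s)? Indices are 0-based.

v_3 = (6, 1, 4)

v_0 = (0, 0, 2).
v_1 = A·v_0 = (1, 6, 4).
v_2 = A·v_1 = (2, 5, 5).
v_3 = A·v_2 = (6, 1, 4).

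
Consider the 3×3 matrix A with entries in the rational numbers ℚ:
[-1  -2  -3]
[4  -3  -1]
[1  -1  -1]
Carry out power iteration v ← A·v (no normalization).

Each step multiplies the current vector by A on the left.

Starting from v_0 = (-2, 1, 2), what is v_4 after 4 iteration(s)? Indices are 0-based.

v_4 = (-154, -855, -254)

v_0 = (-2, 1, 2).
v_1 = A·v_0 = (-6, -13, -5).
v_2 = A·v_1 = (47, 20, 12).
v_3 = A·v_2 = (-123, 116, 15).
v_4 = A·v_3 = (-154, -855, -254).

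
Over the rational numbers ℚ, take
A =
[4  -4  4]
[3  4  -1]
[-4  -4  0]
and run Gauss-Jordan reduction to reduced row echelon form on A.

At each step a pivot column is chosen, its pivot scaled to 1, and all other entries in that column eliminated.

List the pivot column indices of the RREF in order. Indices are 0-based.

pivot columns: 0, 1, 2

pivot(0,0)=4: scale R0 → (1, -1, 1)
  clear (1,0): R1 −= (3)R0 → (0, 7, -4)
  clear (2,0): R2 −= (-4)R0 → (0, -8, 4)
pivot(1,1)=7: scale R1 → (0, 1, -4/7)
  clear (0,1): R0 −= (-1)R1 → (1, 0, 3/7)
  clear (2,1): R2 −= (-8)R1 → (0, 0, -4/7)
pivot(2,2)=-4/7: scale R2 → (0, 0, 1)
  clear (0,2): R0 −= (3/7)R2 → (1, 0, 0)
  clear (1,2): R1 −= (-4/7)R2 → (0, 1, 0)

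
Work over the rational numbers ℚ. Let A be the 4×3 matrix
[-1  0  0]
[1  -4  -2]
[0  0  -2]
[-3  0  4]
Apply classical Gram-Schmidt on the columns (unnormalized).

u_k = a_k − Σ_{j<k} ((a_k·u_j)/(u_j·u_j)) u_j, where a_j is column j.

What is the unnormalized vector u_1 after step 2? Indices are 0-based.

Step 1: u_0 = a_0 = (-1, 1, 0, -3).
Step 2: u_1 = a_1 − (-4/11)·u_0 = (-4/11, -40/11, 0, -12/11).

u_1 = (-4/11, -40/11, 0, -12/11)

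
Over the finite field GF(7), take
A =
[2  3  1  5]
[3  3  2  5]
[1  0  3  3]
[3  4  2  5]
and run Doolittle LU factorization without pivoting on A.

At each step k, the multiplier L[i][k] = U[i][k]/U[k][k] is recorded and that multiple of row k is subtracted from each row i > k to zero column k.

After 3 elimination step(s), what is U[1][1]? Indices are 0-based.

[col 0] pivot 2
  R1 -= 5*R0 → (0, 2, 4, 1)  (L[1][0] := 5)
  R2 -= 4*R0 → (0, 2, 6, 4)  (L[2][0] := 4)
  R3 -= 5*R0 → (0, 3, 4, 1)  (L[3][0] := 5)
[col 1] pivot 2
  R2 -= 1*R1 → (0, 0, 2, 3)  (L[2][1] := 1)
  R3 -= 5*R1 → (0, 0, 5, 3)  (L[3][1] := 5)
[col 2] pivot 2
  R3 -= 6*R2 → (0, 0, 0, 6)  (L[3][2] := 6)

U[1][1] = 2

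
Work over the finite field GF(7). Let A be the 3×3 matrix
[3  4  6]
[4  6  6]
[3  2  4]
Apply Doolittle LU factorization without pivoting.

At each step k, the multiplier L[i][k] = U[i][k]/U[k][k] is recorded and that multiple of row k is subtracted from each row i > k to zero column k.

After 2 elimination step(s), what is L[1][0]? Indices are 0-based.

k=0: U[0][0]=3
  eliminate (1,0): mult=6, new row 1: (0, 3, 5); set L[1][0]=6
  eliminate (2,0): mult=1, new row 2: (0, 5, 5); set L[2][0]=1
k=1: U[1][1]=3
  eliminate (2,1): mult=4, new row 2: (0, 0, 6); set L[2][1]=4

L[1][0] = 6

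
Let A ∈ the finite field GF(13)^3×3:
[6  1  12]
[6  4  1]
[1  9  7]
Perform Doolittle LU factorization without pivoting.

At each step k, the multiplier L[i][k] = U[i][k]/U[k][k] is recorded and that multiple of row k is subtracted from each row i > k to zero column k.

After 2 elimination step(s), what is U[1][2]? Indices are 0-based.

Step 1: pivot at (0,0) is 6.
  row1 ← row1 − (1)·row0  ⇒  L[1][0]=1, U row1=(0, 3, 2)
  row2 ← row2 − (11)·row0  ⇒  L[2][0]=11, U row2=(0, 11, 5)
Step 2: pivot at (1,1) is 3.
  row2 ← row2 − (8)·row1  ⇒  L[2][1]=8, U row2=(0, 0, 2)

U[1][2] = 2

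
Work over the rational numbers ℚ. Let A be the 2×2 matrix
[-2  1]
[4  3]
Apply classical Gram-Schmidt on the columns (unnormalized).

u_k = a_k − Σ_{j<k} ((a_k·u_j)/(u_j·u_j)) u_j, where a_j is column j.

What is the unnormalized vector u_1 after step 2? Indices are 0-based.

Step 1: u_0 = a_0 = (-2, 4).
Step 2: u_1 = a_1 − (1/2)·u_0 = (2, 1).

u_1 = (2, 1)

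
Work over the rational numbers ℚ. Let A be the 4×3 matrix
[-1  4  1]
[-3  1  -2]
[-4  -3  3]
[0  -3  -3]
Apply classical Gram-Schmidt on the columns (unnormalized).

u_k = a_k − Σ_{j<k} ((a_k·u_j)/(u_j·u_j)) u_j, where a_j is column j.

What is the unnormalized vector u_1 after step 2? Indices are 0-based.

Step 1: u_0 = a_0 = (-1, -3, -4, 0).
Step 2: u_1 = a_1 − (5/26)·u_0 = (109/26, 41/26, -29/13, -3).

u_1 = (109/26, 41/26, -29/13, -3)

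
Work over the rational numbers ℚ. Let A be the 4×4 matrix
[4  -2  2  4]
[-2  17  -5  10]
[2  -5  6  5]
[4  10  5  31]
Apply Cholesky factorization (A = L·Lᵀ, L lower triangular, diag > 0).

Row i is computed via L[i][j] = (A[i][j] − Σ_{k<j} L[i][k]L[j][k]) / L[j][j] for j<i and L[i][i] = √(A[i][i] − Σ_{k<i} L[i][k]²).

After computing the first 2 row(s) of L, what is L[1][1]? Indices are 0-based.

L[1][1] = 4

Step 1: L[0][0] = √(4) = 2.
  L[1][0] = (-2) / L[0][0] = -1.
Step 2: L[1][1] = √(16) = 4.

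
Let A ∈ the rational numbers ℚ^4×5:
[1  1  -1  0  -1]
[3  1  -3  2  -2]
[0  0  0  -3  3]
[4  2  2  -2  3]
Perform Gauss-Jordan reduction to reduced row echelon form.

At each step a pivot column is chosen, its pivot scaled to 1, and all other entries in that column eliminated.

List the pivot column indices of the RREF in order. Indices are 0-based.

pivot columns: 0, 1, 2, 3

pivot(0,0)=1: scale R0 → (1, 1, -1, 0, -1)
  clear (1,0): R1 −= (3)R0 → (0, -2, 0, 2, 1)
  clear (3,0): R3 −= (4)R0 → (0, -2, 6, -2, 7)
pivot(1,1)=-2: scale R1 → (0, 1, 0, -1, -1/2)
  clear (0,1): R0 −= (1)R1 → (1, 0, -1, 1, -1/2)
  clear (3,1): R3 −= (-2)R1 → (0, 0, 6, -4, 6)
pivot(2,2): swap R2↔R3
pivot(2,2)=6: scale R2 → (0, 0, 1, -2/3, 1)
  clear (0,2): R0 −= (-1)R2 → (1, 0, 0, 1/3, 1/2)
pivot(3,3)=-3: scale R3 → (0, 0, 0, 1, -1)
  clear (0,3): R0 −= (1/3)R3 → (1, 0, 0, 0, 5/6)
  clear (1,3): R1 −= (-1)R3 → (0, 1, 0, 0, -3/2)
  clear (2,3): R2 −= (-2/3)R3 → (0, 0, 1, 0, 1/3)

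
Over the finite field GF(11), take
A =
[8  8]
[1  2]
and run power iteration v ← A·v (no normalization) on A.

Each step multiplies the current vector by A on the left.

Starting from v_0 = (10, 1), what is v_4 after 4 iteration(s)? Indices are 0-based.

v_4 = (10, 5)

v_0 = (10, 1).
v_1 = A·v_0 = (0, 1).
v_2 = A·v_1 = (8, 2).
v_3 = A·v_2 = (3, 1).
v_4 = A·v_3 = (10, 5).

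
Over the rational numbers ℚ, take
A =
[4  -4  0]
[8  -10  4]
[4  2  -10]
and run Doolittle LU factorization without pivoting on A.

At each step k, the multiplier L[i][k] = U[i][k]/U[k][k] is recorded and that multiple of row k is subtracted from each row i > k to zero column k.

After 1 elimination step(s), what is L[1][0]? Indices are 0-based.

[col 0] pivot 4
  R1 -= 2*R0 → (0, -2, 4)  (L[1][0] := 2)
  R2 -= 1*R0 → (0, 6, -10)  (L[2][0] := 1)

L[1][0] = 2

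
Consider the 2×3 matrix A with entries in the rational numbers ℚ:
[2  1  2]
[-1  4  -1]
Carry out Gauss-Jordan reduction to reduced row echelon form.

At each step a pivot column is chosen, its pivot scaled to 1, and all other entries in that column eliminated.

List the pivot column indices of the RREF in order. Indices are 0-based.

step 1: normalize row 0 (÷2) = (1, 1/2, 1)
  row 1: subtract -1×row0 = (0, 9/2, 0)
step 2: normalize row 1 (÷9/2) = (0, 1, 0)
  row 0: subtract 1/2×row1 = (1, 0, 1)

pivot columns: 0, 1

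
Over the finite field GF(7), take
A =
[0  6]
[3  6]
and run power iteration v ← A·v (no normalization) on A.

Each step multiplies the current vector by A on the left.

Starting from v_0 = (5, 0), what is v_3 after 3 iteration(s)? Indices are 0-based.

v_0 = (5, 0).
v_1 = A·v_0 = (0, 1).
v_2 = A·v_1 = (6, 6).
v_3 = A·v_2 = (1, 5).

v_3 = (1, 5)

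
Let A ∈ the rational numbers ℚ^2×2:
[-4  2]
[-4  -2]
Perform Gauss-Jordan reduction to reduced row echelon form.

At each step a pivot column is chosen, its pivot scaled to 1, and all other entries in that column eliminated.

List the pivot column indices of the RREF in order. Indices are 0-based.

pivot columns: 0, 1

pivot(0,0)=-4: scale R0 → (1, -1/2)
  clear (1,0): R1 −= (-4)R0 → (0, -4)
pivot(1,1)=-4: scale R1 → (0, 1)
  clear (0,1): R0 −= (-1/2)R1 → (1, 0)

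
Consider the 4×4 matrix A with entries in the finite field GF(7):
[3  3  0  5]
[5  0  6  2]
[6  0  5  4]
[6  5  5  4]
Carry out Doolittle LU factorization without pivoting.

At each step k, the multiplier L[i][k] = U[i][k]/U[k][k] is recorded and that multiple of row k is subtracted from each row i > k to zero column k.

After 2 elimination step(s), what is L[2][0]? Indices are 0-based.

k=0: U[0][0]=3
  eliminate (1,0): mult=4, new row 1: (0, 2, 6, 3); set L[1][0]=4
  eliminate (2,0): mult=2, new row 2: (0, 1, 5, 1); set L[2][0]=2
  eliminate (3,0): mult=2, new row 3: (0, 6, 5, 1); set L[3][0]=2
k=1: U[1][1]=2
  eliminate (2,1): mult=4, new row 2: (0, 0, 2, 3); set L[2][1]=4
  eliminate (3,1): mult=3, new row 3: (0, 0, 1, 6); set L[3][1]=3

L[2][0] = 2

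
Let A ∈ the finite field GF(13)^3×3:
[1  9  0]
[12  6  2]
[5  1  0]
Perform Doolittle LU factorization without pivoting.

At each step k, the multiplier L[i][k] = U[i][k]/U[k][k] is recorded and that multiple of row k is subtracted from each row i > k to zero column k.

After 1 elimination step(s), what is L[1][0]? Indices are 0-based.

[col 0] pivot 1
  R1 -= 12*R0 → (0, 2, 2)  (L[1][0] := 12)
  R2 -= 5*R0 → (0, 8, 0)  (L[2][0] := 5)

L[1][0] = 12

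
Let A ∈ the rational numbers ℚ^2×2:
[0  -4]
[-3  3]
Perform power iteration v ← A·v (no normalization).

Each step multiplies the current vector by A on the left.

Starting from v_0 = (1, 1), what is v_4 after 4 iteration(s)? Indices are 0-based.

v_4 = (-144, 252)

v_0 = (1, 1).
v_1 = A·v_0 = (-4, 0).
v_2 = A·v_1 = (0, 12).
v_3 = A·v_2 = (-48, 36).
v_4 = A·v_3 = (-144, 252).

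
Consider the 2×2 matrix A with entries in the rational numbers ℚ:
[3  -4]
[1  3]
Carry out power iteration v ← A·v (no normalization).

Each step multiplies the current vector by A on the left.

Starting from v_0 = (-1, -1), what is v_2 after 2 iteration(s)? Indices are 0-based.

v_0 = (-1, -1).
v_1 = A·v_0 = (1, -4).
v_2 = A·v_1 = (19, -11).

v_2 = (19, -11)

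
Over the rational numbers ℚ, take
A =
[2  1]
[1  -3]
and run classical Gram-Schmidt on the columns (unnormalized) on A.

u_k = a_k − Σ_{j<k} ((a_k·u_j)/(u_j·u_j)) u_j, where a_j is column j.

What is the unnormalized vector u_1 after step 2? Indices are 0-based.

Step 1: u_0 = a_0 = (2, 1).
Step 2: u_1 = a_1 − (-1/5)·u_0 = (7/5, -14/5).

u_1 = (7/5, -14/5)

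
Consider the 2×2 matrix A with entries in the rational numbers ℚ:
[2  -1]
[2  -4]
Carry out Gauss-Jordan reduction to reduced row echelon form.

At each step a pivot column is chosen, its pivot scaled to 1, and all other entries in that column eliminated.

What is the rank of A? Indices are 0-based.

rank = 2

[1] R0 /= 2  ⇒  (1, -1/2)
     R1 -= 2·R0  ⇒  (0, -3)
[2] R1 /= -3  ⇒  (0, 1)
     R0 -= -1/2·R1  ⇒  (1, 0)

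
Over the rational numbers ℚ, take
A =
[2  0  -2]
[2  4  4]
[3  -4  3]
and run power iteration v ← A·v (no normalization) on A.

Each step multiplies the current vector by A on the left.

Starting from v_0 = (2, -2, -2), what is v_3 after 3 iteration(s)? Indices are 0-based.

v_3 = (-192, 384, 288)

v_0 = (2, -2, -2).
v_1 = A·v_0 = (8, -12, 8).
v_2 = A·v_1 = (0, 0, 96).
v_3 = A·v_2 = (-192, 384, 288).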